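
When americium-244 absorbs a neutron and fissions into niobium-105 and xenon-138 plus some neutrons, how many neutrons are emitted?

2

Conserve mass number: 245 = 105 + 138 + k, so k = 245 − 243 = 2.
Check atomic number: 95 = 41 + 54 + 0 = 95. ✓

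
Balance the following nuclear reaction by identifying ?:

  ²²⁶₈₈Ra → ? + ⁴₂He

Rn-222

Conserve mass number: 226 = A + 4, so A = 222.
Conserve atomic number: 88 = Z + 2, so Z = 86.
Z = 86 is radon, so the species is ²²²₈₆Rn.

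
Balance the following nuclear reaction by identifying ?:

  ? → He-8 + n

He-9

Conserve mass number: A = 8 + 1, so A = 9.
Conserve atomic number: Z = 2 + 0, so Z = 2.
Z = 2 is helium, so the species is He-9.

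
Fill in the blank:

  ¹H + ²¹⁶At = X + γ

Conserve mass number: 1 + 216 = A + 0, so A = 217.
Conserve atomic number: 1 + 85 = Z + 0, so Z = 86.
Z = 86 is radon, so the species is ²¹⁷Rn.

Rn-217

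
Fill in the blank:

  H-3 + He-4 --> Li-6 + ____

Conserve mass number: 3 + 4 = 6 + A, so A = 1.
Conserve atomic number: 1 + 2 = 3 + Z, so Z = 0.
A = 1 and Z = 0 is n — a neutron.

neutron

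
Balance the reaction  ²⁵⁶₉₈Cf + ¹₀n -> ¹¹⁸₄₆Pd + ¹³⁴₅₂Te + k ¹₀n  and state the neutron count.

Conserve mass number: 257 = 118 + 134 + k, so k = 257 − 252 = 5.
Check atomic number: 98 = 46 + 52 + 0 = 98. ✓

5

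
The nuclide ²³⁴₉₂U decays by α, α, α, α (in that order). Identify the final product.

Po-218

Start: (A, Z) = (234, 92).
After α: (230, 90).
After α: (226, 88).
After α: (222, 86).
After α: (218, 84).
Z = 84 is polonium.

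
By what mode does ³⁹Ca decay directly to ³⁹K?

beta-plus decay or electron capture

ΔA = 39 − 39 = 0; ΔZ = 19 − 20 = -1.
A is unchanged and Z drops by 1 — a proton has become a neutron (β⁺ emission or electron capture).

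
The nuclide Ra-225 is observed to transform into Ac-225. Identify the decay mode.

beta-minus decay

ΔA = 225 − 225 = 0; ΔZ = 89 − 88 = +1.
A is unchanged and Z rises by 1 — a neutron has become a proton (β⁻ decay).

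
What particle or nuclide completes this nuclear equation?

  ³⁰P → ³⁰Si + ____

Conserve mass number: 30 = 30 + A, so A = 0.
Conserve atomic number: 15 = 14 + Z, so Z = 1.
A = 0 and Z = 1 is e⁺ — a positron.

positron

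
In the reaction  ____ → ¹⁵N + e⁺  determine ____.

Conserve mass number: A = 15 + 0, so A = 15.
Conserve atomic number: Z = 7 + 1, so Z = 8.
Z = 8 is oxygen, so the species is ¹⁵O.

O-15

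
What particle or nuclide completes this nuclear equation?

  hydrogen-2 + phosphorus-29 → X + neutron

S-30

Conserve mass number: 2 + 29 = A + 1, so A = 30.
Conserve atomic number: 1 + 15 = Z + 0, so Z = 16.
Z = 16 is sulfur, so the species is sulfur-30.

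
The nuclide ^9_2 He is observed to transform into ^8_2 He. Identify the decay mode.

ΔA = 8 − 9 = -1; ΔZ = 2 − 2 = +0.
A drops by 1 with Z unchanged — a neutron was emitted.

neutron emission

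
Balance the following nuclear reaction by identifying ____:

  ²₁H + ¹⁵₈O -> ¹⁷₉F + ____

gamma ray

Conserve mass number: 2 + 15 = 17 + A, so A = 0.
Conserve atomic number: 1 + 8 = 9 + Z, so Z = 0.
A = 0 and Z = 0 is ⁰₀γ — a gamma ray.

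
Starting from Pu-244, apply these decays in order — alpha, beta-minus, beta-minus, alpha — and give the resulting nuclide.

U-236

Start: (A, Z) = (244, 94).
After α: (240, 92).
After β⁻: (240, 93).
After β⁻: (240, 94).
After α: (236, 92).
Z = 92 is uranium.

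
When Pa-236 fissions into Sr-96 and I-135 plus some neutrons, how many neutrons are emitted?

5

Conserve mass number: 236 = 96 + 135 + k, so k = 236 − 231 = 5.
Check atomic number: 91 = 38 + 53 + 0 = 91. ✓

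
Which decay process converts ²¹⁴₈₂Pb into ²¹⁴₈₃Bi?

beta-minus decay

ΔA = 214 − 214 = 0; ΔZ = 83 − 82 = +1.
A is unchanged and Z rises by 1 — a neutron has become a proton (β⁻ decay).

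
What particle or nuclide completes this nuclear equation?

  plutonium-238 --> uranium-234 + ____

alpha particle

Conserve mass number: 238 = 234 + A, so A = 4.
Conserve atomic number: 94 = 92 + Z, so Z = 2.
A = 4 and Z = 2 is helium-4 — an alpha particle.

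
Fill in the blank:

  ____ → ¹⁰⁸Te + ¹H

Conserve mass number: A = 108 + 1, so A = 109.
Conserve atomic number: Z = 52 + 1, so Z = 53.
Z = 53 is iodine, so the species is ¹⁰⁹I.

I-109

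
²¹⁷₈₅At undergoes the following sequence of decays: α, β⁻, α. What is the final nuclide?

Pb-209

Start: (A, Z) = (217, 85).
After α: (213, 83).
After β⁻: (213, 84).
After α: (209, 82).
Z = 82 is lead.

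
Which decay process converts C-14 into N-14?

ΔA = 14 − 14 = 0; ΔZ = 7 − 6 = +1.
A is unchanged and Z rises by 1 — a neutron has become a proton (β⁻ decay).

beta-minus decay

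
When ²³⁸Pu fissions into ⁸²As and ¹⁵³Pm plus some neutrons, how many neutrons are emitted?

3

Conserve mass number: 238 = 82 + 153 + k, so k = 238 − 235 = 3.
Check atomic number: 94 = 33 + 61 + 0 = 94. ✓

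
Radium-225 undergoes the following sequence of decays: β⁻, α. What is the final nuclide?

Start: (A, Z) = (225, 88).
After β⁻: (225, 89).
After α: (221, 87).
Z = 87 is francium.

Fr-221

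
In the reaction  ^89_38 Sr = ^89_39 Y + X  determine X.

Conserve mass number: 89 = 89 + A, so A = 0.
Conserve atomic number: 38 = 39 + Z, so Z = -1.
A = 0 and Z = -1 is ^0_-1 e — a beta-minus particle.

beta-minus particle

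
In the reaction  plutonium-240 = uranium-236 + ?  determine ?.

alpha particle

Conserve mass number: 240 = 236 + A, so A = 4.
Conserve atomic number: 94 = 92 + Z, so Z = 2.
A = 4 and Z = 2 is helium-4 — an alpha particle.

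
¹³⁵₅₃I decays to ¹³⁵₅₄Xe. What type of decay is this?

beta-minus decay

ΔA = 135 − 135 = 0; ΔZ = 54 − 53 = +1.
A is unchanged and Z rises by 1 — a neutron has become a proton (β⁻ decay).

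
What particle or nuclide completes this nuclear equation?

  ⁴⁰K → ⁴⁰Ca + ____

Conserve mass number: 40 = 40 + A, so A = 0.
Conserve atomic number: 19 = 20 + Z, so Z = -1.
A = 0 and Z = -1 is e⁻ — a beta-minus particle.

beta-minus particle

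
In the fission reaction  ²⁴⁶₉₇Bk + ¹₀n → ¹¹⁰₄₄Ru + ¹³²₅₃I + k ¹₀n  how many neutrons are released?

5

Conserve mass number: 247 = 110 + 132 + k, so k = 247 − 242 = 5.
Check atomic number: 97 = 44 + 53 + 0 = 97. ✓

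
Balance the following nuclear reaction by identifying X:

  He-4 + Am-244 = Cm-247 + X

Conserve mass number: 4 + 244 = 247 + A, so A = 1.
Conserve atomic number: 2 + 95 = 96 + Z, so Z = 1.
A = 1 and Z = 1 is H-1 — a proton.

proton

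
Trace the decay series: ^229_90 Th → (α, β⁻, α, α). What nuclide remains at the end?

At-217

Start: (A, Z) = (229, 90).
After α: (225, 88).
After β⁻: (225, 89).
After α: (221, 87).
After α: (217, 85).
Z = 85 is astatine.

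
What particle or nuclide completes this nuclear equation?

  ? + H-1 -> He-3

deuteron

Conserve mass number: A + 1 = 3, so A = 2.
Conserve atomic number: Z + 1 = 2, so Z = 1.
A = 2 and Z = 1 is H-2 — a deuteron.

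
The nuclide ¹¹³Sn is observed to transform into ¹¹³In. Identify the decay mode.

beta-plus decay or electron capture

ΔA = 113 − 113 = 0; ΔZ = 49 − 50 = -1.
A is unchanged and Z drops by 1 — a proton has become a neutron (β⁺ emission or electron capture).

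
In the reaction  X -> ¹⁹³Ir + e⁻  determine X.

Conserve mass number: A = 193 + 0, so A = 193.
Conserve atomic number: Z = 77 − 1, so Z = 76.
Z = 76 is osmium, so the species is ¹⁹³Os.

Os-193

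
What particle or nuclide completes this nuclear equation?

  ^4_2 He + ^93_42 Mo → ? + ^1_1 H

Conserve mass number: 4 + 93 = A + 1, so A = 96.
Conserve atomic number: 2 + 42 = Z + 1, so Z = 43.
Z = 43 is technetium, so the species is ^96_43 Tc.

Tc-96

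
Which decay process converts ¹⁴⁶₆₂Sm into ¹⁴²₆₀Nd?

ΔA = 142 − 146 = -4; ΔZ = 60 − 62 = -2.
A drops by 4 and Z drops by 2 — the signature of alpha emission.

alpha decay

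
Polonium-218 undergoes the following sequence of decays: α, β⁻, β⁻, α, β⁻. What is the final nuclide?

Start: (A, Z) = (218, 84).
After α: (214, 82).
After β⁻: (214, 83).
After β⁻: (214, 84).
After α: (210, 82).
After β⁻: (210, 83).
Z = 83 is bismuth.

Bi-210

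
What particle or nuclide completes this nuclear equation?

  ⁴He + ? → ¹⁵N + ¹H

C-12

Conserve mass number: 4 + A = 15 + 1, so A = 12.
Conserve atomic number: 2 + Z = 7 + 1, so Z = 6.
Z = 6 is carbon, so the species is ¹²C.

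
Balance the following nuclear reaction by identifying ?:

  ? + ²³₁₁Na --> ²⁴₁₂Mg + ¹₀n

deuteron

Conserve mass number: A + 23 = 24 + 1, so A = 2.
Conserve atomic number: Z + 11 = 12 + 0, so Z = 1.
A = 2 and Z = 1 is ²₁H — a deuteron.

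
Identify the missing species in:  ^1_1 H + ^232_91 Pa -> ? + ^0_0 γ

U-233

Conserve mass number: 1 + 232 = A + 0, so A = 233.
Conserve atomic number: 1 + 91 = Z + 0, so Z = 92.
Z = 92 is uranium, so the species is ^233_92 U.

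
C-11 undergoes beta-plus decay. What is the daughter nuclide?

Beta-plus decay: mass number changes by +0, atomic number by -1.
A: 11 = 11; Z: 6 − 1 = 5.
Z = 5 is boron, so the daughter is B-11.

B-11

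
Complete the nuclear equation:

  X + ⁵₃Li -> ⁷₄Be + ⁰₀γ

deuteron

Conserve mass number: A + 5 = 7 + 0, so A = 2.
Conserve atomic number: Z + 3 = 4 + 0, so Z = 1.
A = 2 and Z = 1 is ²₁H — a deuteron.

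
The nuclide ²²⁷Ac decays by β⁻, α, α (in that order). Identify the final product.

Start: (A, Z) = (227, 89).
After β⁻: (227, 90).
After α: (223, 88).
After α: (219, 86).
Z = 86 is radon.

Rn-219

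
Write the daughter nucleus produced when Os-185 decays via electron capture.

Re-185

Electron capture: mass number changes by +0, atomic number by -1.
A: 185 = 185; Z: 76 − 1 = 75.
Z = 75 is rhenium, so the daughter is Re-185.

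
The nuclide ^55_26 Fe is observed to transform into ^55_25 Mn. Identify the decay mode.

ΔA = 55 − 55 = 0; ΔZ = 25 − 26 = -1.
A is unchanged and Z drops by 1 — a proton has become a neutron (β⁺ emission or electron capture).

beta-plus decay or electron capture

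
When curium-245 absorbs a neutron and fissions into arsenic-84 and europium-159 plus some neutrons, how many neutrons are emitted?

3

Conserve mass number: 246 = 84 + 159 + k, so k = 246 − 243 = 3.
Check atomic number: 96 = 33 + 63 + 0 = 96. ✓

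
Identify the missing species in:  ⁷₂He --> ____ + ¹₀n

Conserve mass number: 7 = A + 1, so A = 6.
Conserve atomic number: 2 = Z + 0, so Z = 2.
Z = 2 is helium, so the species is ⁶₂He.

He-6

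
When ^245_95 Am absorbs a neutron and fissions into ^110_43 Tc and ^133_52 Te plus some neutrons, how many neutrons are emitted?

3

Conserve mass number: 246 = 110 + 133 + k, so k = 246 − 243 = 3.
Check atomic number: 95 = 43 + 52 + 0 = 95. ✓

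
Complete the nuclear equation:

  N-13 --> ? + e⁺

C-13

Conserve mass number: 13 = A + 0, so A = 13.
Conserve atomic number: 7 = Z + 1, so Z = 6.
Z = 6 is carbon, so the species is C-13.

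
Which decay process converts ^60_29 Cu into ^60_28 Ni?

beta-plus decay or electron capture

ΔA = 60 − 60 = 0; ΔZ = 28 − 29 = -1.
A is unchanged and Z drops by 1 — a proton has become a neutron (β⁺ emission or electron capture).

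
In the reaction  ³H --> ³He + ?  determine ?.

Conserve mass number: 3 = 3 + A, so A = 0.
Conserve atomic number: 1 = 2 + Z, so Z = -1.
A = 0 and Z = -1 is e⁻ — a beta-minus particle.

beta-minus particle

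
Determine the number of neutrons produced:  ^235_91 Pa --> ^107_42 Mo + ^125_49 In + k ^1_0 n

Conserve mass number: 235 = 107 + 125 + k, so k = 235 − 232 = 3.
Check atomic number: 91 = 42 + 49 + 0 = 91. ✓

3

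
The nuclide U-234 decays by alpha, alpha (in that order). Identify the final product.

Start: (A, Z) = (234, 92).
After α: (230, 90).
After α: (226, 88).
Z = 88 is radium.

Ra-226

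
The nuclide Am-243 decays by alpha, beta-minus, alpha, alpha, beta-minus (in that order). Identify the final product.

Pa-231

Start: (A, Z) = (243, 95).
After α: (239, 93).
After β⁻: (239, 94).
After α: (235, 92).
After α: (231, 90).
After β⁻: (231, 91).
Z = 91 is protactinium.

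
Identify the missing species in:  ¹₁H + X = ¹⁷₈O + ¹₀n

Conserve mass number: 1 + A = 17 + 1, so A = 17.
Conserve atomic number: 1 + Z = 8 + 0, so Z = 7.
Z = 7 is nitrogen, so the species is ¹⁷₇N.

N-17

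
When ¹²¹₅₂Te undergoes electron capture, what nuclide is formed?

Sb-121

Electron capture: mass number changes by +0, atomic number by -1.
A: 121 = 121; Z: 52 − 1 = 51.
Z = 51 is antimony, so the daughter is ¹²¹₅₁Sb.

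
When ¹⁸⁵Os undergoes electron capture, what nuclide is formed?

Electron capture: mass number changes by +0, atomic number by -1.
A: 185 = 185; Z: 76 − 1 = 75.
Z = 75 is rhenium, so the daughter is ¹⁸⁵Re.

Re-185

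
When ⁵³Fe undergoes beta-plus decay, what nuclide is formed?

Beta-plus decay: mass number changes by +0, atomic number by -1.
A: 53 = 53; Z: 26 − 1 = 25.
Z = 25 is manganese, so the daughter is ⁵³Mn.

Mn-53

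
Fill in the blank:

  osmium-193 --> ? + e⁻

Conserve mass number: 193 = A + 0, so A = 193.
Conserve atomic number: 76 = Z − 1, so Z = 77.
Z = 77 is iridium, so the species is iridium-193.

Ir-193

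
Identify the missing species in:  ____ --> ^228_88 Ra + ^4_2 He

Th-232

Conserve mass number: A = 228 + 4, so A = 232.
Conserve atomic number: Z = 88 + 2, so Z = 90.
Z = 90 is thorium, so the species is ^232_90 Th.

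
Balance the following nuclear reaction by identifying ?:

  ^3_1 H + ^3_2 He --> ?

Conserve mass number: 3 + 3 = A, so A = 6.
Conserve atomic number: 1 + 2 = Z, so Z = 3.
Z = 3 is lithium, so the species is ^6_3 Li.

Li-6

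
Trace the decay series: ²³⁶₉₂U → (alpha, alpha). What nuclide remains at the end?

Ra-228

Start: (A, Z) = (236, 92).
After α: (232, 90).
After α: (228, 88).
Z = 88 is radium.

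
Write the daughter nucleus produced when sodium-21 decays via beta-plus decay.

Ne-21

Beta-plus decay: mass number changes by +0, atomic number by -1.
A: 21 = 21; Z: 11 − 1 = 10.
Z = 10 is neon, so the daughter is neon-21.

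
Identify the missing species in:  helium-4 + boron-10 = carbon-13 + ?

proton

Conserve mass number: 4 + 10 = 13 + A, so A = 1.
Conserve atomic number: 2 + 5 = 6 + Z, so Z = 1.
A = 1 and Z = 1 is hydrogen-1 — a proton.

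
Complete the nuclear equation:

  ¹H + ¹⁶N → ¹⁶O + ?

Conserve mass number: 1 + 16 = 16 + A, so A = 1.
Conserve atomic number: 1 + 7 = 8 + Z, so Z = 0.
A = 1 and Z = 0 is ¹n — a neutron.

neutron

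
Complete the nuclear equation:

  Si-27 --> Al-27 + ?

Conserve mass number: 27 = 27 + A, so A = 0.
Conserve atomic number: 14 = 13 + Z, so Z = 1.
A = 0 and Z = 1 is e⁺ — a positron.

positron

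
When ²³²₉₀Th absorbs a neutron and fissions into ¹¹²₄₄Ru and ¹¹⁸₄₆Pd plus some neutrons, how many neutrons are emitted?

3

Conserve mass number: 233 = 112 + 118 + k, so k = 233 − 230 = 3.
Check atomic number: 90 = 44 + 46 + 0 = 90. ✓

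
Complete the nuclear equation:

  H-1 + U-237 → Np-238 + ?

gamma ray

Conserve mass number: 1 + 237 = 238 + A, so A = 0.
Conserve atomic number: 1 + 92 = 93 + Z, so Z = 0.
A = 0 and Z = 0 is γ — a gamma ray.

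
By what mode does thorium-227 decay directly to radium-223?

ΔA = 223 − 227 = -4; ΔZ = 88 − 90 = -2.
A drops by 4 and Z drops by 2 — the signature of alpha emission.

alpha decay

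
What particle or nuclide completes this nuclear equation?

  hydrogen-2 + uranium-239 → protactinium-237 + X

Conserve mass number: 2 + 239 = 237 + A, so A = 4.
Conserve atomic number: 1 + 92 = 91 + Z, so Z = 2.
A = 4 and Z = 2 is helium-4 — an alpha particle.

alpha particle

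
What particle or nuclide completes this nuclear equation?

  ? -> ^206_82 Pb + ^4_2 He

Po-210

Conserve mass number: A = 206 + 4, so A = 210.
Conserve atomic number: Z = 82 + 2, so Z = 84.
Z = 84 is polonium, so the species is ^210_84 Po.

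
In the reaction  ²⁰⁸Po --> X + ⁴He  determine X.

Pb-204

Conserve mass number: 208 = A + 4, so A = 204.
Conserve atomic number: 84 = Z + 2, so Z = 82.
Z = 82 is lead, so the species is ²⁰⁴Pb.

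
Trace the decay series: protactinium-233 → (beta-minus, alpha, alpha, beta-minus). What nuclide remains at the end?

Ac-225

Start: (A, Z) = (233, 91).
After β⁻: (233, 92).
After α: (229, 90).
After α: (225, 88).
After β⁻: (225, 89).
Z = 89 is actinium.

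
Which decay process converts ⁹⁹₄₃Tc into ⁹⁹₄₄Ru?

ΔA = 99 − 99 = 0; ΔZ = 44 − 43 = +1.
A is unchanged and Z rises by 1 — a neutron has become a proton (β⁻ decay).

beta-minus decay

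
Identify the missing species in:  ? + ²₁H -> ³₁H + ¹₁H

deuteron

Conserve mass number: A + 2 = 3 + 1, so A = 2.
Conserve atomic number: Z + 1 = 1 + 1, so Z = 1.
A = 2 and Z = 1 is ²₁H — a deuteron.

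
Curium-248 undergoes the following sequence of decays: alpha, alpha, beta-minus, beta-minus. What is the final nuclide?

Start: (A, Z) = (248, 96).
After α: (244, 94).
After α: (240, 92).
After β⁻: (240, 93).
After β⁻: (240, 94).
Z = 94 is plutonium.

Pu-240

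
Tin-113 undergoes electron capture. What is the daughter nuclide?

In-113

Electron capture: mass number changes by +0, atomic number by -1.
A: 113 = 113; Z: 50 − 1 = 49.
Z = 49 is indium, so the daughter is indium-113.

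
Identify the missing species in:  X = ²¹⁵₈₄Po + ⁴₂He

Rn-219

Conserve mass number: A = 215 + 4, so A = 219.
Conserve atomic number: Z = 84 + 2, so Z = 86.
Z = 86 is radon, so the species is ²¹⁹₈₆Rn.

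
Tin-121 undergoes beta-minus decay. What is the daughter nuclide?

Beta-minus decay: mass number changes by +0, atomic number by +1.
A: 121 = 121; Z: 50 + 1 = 51.
Z = 51 is antimony, so the daughter is antimony-121.

Sb-121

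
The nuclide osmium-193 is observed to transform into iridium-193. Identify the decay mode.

ΔA = 193 − 193 = 0; ΔZ = 77 − 76 = +1.
A is unchanged and Z rises by 1 — a neutron has become a proton (β⁻ decay).

beta-minus decay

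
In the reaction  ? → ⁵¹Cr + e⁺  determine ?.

Conserve mass number: A = 51 + 0, so A = 51.
Conserve atomic number: Z = 24 + 1, so Z = 25.
Z = 25 is manganese, so the species is ⁵¹Mn.

Mn-51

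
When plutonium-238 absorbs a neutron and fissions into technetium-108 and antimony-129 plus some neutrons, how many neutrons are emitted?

2

Conserve mass number: 239 = 108 + 129 + k, so k = 239 − 237 = 2.
Check atomic number: 94 = 43 + 51 + 0 = 94. ✓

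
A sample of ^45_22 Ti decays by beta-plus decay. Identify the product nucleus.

Beta-plus decay: mass number changes by +0, atomic number by -1.
A: 45 = 45; Z: 22 − 1 = 21.
Z = 21 is scandium, so the daughter is ^45_21 Sc.

Sc-45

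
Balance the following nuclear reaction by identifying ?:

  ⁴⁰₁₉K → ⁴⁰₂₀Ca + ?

beta-minus particle

Conserve mass number: 40 = 40 + A, so A = 0.
Conserve atomic number: 19 = 20 + Z, so Z = -1.
A = 0 and Z = -1 is ⁰₋₁e — a beta-minus particle.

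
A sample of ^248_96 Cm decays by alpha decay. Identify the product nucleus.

Alpha decay: mass number changes by -4, atomic number by -2.
A: 248 − 4 = 244; Z: 96 − 2 = 94.
Z = 94 is plutonium, so the daughter is ^244_94 Pu.

Pu-244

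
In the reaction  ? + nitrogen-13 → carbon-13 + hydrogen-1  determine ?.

neutron

Conserve mass number: A + 13 = 13 + 1, so A = 1.
Conserve atomic number: Z + 7 = 6 + 1, so Z = 0.
A = 1 and Z = 0 is neutron — a neutron.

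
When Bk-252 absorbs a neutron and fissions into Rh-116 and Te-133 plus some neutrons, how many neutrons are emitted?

4

Conserve mass number: 253 = 116 + 133 + k, so k = 253 − 249 = 4.
Check atomic number: 97 = 45 + 52 + 0 = 97. ✓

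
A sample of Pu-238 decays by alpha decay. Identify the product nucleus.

Alpha decay: mass number changes by -4, atomic number by -2.
A: 238 − 4 = 234; Z: 94 − 2 = 92.
Z = 92 is uranium, so the daughter is U-234.

U-234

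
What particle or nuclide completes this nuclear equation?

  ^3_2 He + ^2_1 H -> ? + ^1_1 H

Conserve mass number: 3 + 2 = A + 1, so A = 4.
Conserve atomic number: 2 + 1 = Z + 1, so Z = 2.
A = 4 and Z = 2 is ^4_2 He — an alpha particle.

He-4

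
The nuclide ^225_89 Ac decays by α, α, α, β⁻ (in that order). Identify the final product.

Start: (A, Z) = (225, 89).
After α: (221, 87).
After α: (217, 85).
After α: (213, 83).
After β⁻: (213, 84).
Z = 84 is polonium.

Po-213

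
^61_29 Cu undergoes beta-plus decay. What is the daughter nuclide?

Beta-plus decay: mass number changes by +0, atomic number by -1.
A: 61 = 61; Z: 29 − 1 = 28.
Z = 28 is nickel, so the daughter is ^61_28 Ni.

Ni-61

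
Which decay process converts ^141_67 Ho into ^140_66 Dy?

ΔA = 140 − 141 = -1; ΔZ = 66 − 67 = -1.
A drops by 1 and Z drops by 1 — a proton was emitted.

proton emission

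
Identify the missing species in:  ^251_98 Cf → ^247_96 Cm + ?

alpha particle

Conserve mass number: 251 = 247 + A, so A = 4.
Conserve atomic number: 98 = 96 + Z, so Z = 2.
A = 4 and Z = 2 is ^4_2 He — an alpha particle.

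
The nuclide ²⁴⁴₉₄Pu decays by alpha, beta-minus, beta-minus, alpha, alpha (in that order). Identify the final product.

Start: (A, Z) = (244, 94).
After α: (240, 92).
After β⁻: (240, 93).
After β⁻: (240, 94).
After α: (236, 92).
After α: (232, 90).
Z = 90 is thorium.

Th-232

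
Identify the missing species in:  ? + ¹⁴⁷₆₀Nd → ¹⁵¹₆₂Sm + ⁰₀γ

alpha particle

Conserve mass number: A + 147 = 151 + 0, so A = 4.
Conserve atomic number: Z + 60 = 62 + 0, so Z = 2.
A = 4 and Z = 2 is ⁴₂He — an alpha particle.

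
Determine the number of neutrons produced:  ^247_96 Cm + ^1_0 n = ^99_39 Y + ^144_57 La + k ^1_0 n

Conserve mass number: 248 = 99 + 144 + k, so k = 248 − 243 = 5.
Check atomic number: 96 = 39 + 57 + 0 = 96. ✓

5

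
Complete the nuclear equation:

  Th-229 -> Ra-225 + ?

Conserve mass number: 229 = 225 + A, so A = 4.
Conserve atomic number: 90 = 88 + Z, so Z = 2.
A = 4 and Z = 2 is He-4 — an alpha particle.

alpha particle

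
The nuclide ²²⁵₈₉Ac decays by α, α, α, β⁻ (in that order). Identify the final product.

Start: (A, Z) = (225, 89).
After α: (221, 87).
After α: (217, 85).
After α: (213, 83).
After β⁻: (213, 84).
Z = 84 is polonium.

Po-213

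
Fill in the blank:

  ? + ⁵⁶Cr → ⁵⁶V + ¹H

neutron

Conserve mass number: A + 56 = 56 + 1, so A = 1.
Conserve atomic number: Z + 24 = 23 + 1, so Z = 0.
A = 1 and Z = 0 is ¹n — a neutron.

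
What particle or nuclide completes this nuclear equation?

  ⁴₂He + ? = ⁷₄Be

Conserve mass number: 4 + A = 7, so A = 3.
Conserve atomic number: 2 + Z = 4, so Z = 2.
Z = 2 is helium, so the species is ³₂He.

He-3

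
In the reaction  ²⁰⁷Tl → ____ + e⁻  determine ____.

Conserve mass number: 207 = A + 0, so A = 207.
Conserve atomic number: 81 = Z − 1, so Z = 82.
Z = 82 is lead, so the species is ²⁰⁷Pb.

Pb-207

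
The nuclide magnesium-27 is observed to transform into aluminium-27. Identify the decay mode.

ΔA = 27 − 27 = 0; ΔZ = 13 − 12 = +1.
A is unchanged and Z rises by 1 — a neutron has become a proton (β⁻ decay).

beta-minus decay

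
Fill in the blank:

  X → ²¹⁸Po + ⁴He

Rn-222

Conserve mass number: A = 218 + 4, so A = 222.
Conserve atomic number: Z = 84 + 2, so Z = 86.
Z = 86 is radon, so the species is ²²²Rn.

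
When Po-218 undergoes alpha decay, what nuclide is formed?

Alpha decay: mass number changes by -4, atomic number by -2.
A: 218 − 4 = 214; Z: 84 − 2 = 82.
Z = 82 is lead, so the daughter is Pb-214.

Pb-214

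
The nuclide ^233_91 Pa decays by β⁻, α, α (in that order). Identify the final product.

Ra-225

Start: (A, Z) = (233, 91).
After β⁻: (233, 92).
After α: (229, 90).
After α: (225, 88).
Z = 88 is radium.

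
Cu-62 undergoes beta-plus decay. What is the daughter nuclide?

Ni-62

Beta-plus decay: mass number changes by +0, atomic number by -1.
A: 62 = 62; Z: 29 − 1 = 28.
Z = 28 is nickel, so the daughter is Ni-62.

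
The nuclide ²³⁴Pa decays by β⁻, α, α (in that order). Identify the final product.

Ra-226

Start: (A, Z) = (234, 91).
After β⁻: (234, 92).
After α: (230, 90).
After α: (226, 88).
Z = 88 is radium.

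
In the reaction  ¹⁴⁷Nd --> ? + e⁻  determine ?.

Pm-147

Conserve mass number: 147 = A + 0, so A = 147.
Conserve atomic number: 60 = Z − 1, so Z = 61.
Z = 61 is promethium, so the species is ¹⁴⁷Pm.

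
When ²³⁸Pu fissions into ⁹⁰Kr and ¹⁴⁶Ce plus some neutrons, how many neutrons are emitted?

Conserve mass number: 238 = 90 + 146 + k, so k = 238 − 236 = 2.
Check atomic number: 94 = 36 + 58 + 0 = 94. ✓

2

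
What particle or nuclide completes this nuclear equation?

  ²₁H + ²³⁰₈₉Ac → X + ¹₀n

Conserve mass number: 2 + 230 = A + 1, so A = 231.
Conserve atomic number: 1 + 89 = Z + 0, so Z = 90.
Z = 90 is thorium, so the species is ²³¹₉₀Th.

Th-231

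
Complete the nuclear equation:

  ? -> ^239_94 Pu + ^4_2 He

Conserve mass number: A = 239 + 4, so A = 243.
Conserve atomic number: Z = 94 + 2, so Z = 96.
Z = 96 is curium, so the species is ^243_96 Cm.

Cm-243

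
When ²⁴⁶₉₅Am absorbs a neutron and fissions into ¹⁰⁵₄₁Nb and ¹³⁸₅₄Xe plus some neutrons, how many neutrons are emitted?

Conserve mass number: 247 = 105 + 138 + k, so k = 247 − 243 = 4.
Check atomic number: 95 = 41 + 54 + 0 = 95. ✓

4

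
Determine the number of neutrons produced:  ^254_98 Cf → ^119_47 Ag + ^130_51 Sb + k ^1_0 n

5

Conserve mass number: 254 = 119 + 130 + k, so k = 254 − 249 = 5.
Check atomic number: 98 = 47 + 51 + 0 = 98. ✓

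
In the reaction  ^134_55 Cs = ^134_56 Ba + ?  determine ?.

Conserve mass number: 134 = 134 + A, so A = 0.
Conserve atomic number: 55 = 56 + Z, so Z = -1.
A = 0 and Z = -1 is ^0_-1 e — a beta-minus particle.

beta-minus particle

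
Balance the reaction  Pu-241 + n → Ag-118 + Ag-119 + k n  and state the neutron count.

5

Conserve mass number: 242 = 118 + 119 + k, so k = 242 − 237 = 5.
Check atomic number: 94 = 47 + 47 + 0 = 94. ✓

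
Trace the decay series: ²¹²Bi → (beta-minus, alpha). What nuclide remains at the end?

Pb-208

Start: (A, Z) = (212, 83).
After β⁻: (212, 84).
After α: (208, 82).
Z = 82 is lead.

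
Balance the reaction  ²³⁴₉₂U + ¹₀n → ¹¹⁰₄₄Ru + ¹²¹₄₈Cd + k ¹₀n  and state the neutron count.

Conserve mass number: 235 = 110 + 121 + k, so k = 235 − 231 = 4.
Check atomic number: 92 = 44 + 48 + 0 = 92. ✓

4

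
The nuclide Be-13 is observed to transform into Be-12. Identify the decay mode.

neutron emission

ΔA = 12 − 13 = -1; ΔZ = 4 − 4 = +0.
A drops by 1 with Z unchanged — a neutron was emitted.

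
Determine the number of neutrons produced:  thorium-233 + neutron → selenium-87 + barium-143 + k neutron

4

Conserve mass number: 234 = 87 + 143 + k, so k = 234 − 230 = 4.
Check atomic number: 90 = 34 + 56 + 0 = 90. ✓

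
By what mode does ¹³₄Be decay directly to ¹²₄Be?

neutron emission

ΔA = 12 − 13 = -1; ΔZ = 4 − 4 = +0.
A drops by 1 with Z unchanged — a neutron was emitted.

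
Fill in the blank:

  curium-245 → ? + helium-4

Pu-241

Conserve mass number: 245 = A + 4, so A = 241.
Conserve atomic number: 96 = Z + 2, so Z = 94.
Z = 94 is plutonium, so the species is plutonium-241.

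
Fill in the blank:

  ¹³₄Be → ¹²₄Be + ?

neutron

Conserve mass number: 13 = 12 + A, so A = 1.
Conserve atomic number: 4 = 4 + Z, so Z = 0.
A = 1 and Z = 0 is ¹₀n — a neutron.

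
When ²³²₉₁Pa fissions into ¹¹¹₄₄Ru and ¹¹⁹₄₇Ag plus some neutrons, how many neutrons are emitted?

Conserve mass number: 232 = 111 + 119 + k, so k = 232 − 230 = 2.
Check atomic number: 91 = 44 + 47 + 0 = 91. ✓

2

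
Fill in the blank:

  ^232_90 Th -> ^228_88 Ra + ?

alpha particle

Conserve mass number: 232 = 228 + A, so A = 4.
Conserve atomic number: 90 = 88 + Z, so Z = 2.
A = 4 and Z = 2 is ^4_2 He — an alpha particle.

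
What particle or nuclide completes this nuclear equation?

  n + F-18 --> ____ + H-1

Conserve mass number: 1 + 18 = A + 1, so A = 18.
Conserve atomic number: 0 + 9 = Z + 1, so Z = 8.
Z = 8 is oxygen, so the species is O-18.

O-18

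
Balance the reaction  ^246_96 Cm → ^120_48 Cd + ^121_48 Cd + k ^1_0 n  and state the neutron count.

5

Conserve mass number: 246 = 120 + 121 + k, so k = 246 − 241 = 5.
Check atomic number: 96 = 48 + 48 + 0 = 96. ✓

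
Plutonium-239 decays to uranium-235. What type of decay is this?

alpha decay

ΔA = 235 − 239 = -4; ΔZ = 92 − 94 = -2.
A drops by 4 and Z drops by 2 — the signature of alpha emission.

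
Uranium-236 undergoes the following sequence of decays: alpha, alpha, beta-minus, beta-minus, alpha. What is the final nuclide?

Start: (A, Z) = (236, 92).
After α: (232, 90).
After α: (228, 88).
After β⁻: (228, 89).
After β⁻: (228, 90).
After α: (224, 88).
Z = 88 is radium.

Ra-224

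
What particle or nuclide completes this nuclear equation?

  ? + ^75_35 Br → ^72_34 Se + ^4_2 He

proton

Conserve mass number: A + 75 = 72 + 4, so A = 1.
Conserve atomic number: Z + 35 = 34 + 2, so Z = 1.
A = 1 and Z = 1 is ^1_1 H — a proton.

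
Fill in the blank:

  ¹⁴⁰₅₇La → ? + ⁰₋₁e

Ce-140

Conserve mass number: 140 = A + 0, so A = 140.
Conserve atomic number: 57 = Z − 1, so Z = 58.
Z = 58 is cerium, so the species is ¹⁴⁰₅₈Ce.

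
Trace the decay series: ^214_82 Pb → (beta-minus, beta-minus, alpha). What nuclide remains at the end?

Start: (A, Z) = (214, 82).
After β⁻: (214, 83).
After β⁻: (214, 84).
After α: (210, 82).
Z = 82 is lead.

Pb-210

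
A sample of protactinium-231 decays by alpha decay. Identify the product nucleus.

Ac-227

Alpha decay: mass number changes by -4, atomic number by -2.
A: 231 − 4 = 227; Z: 91 − 2 = 89.
Z = 89 is actinium, so the daughter is actinium-227.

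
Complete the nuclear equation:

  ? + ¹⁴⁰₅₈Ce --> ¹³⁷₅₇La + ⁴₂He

proton

Conserve mass number: A + 140 = 137 + 4, so A = 1.
Conserve atomic number: Z + 58 = 57 + 2, so Z = 1.
A = 1 and Z = 1 is ¹₁H — a proton.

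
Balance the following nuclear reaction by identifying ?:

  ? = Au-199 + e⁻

Pt-199

Conserve mass number: A = 199 + 0, so A = 199.
Conserve atomic number: Z = 79 − 1, so Z = 78.
Z = 78 is platinum, so the species is Pt-199.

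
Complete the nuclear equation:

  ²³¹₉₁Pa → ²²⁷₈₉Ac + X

Conserve mass number: 231 = 227 + A, so A = 4.
Conserve atomic number: 91 = 89 + Z, so Z = 2.
A = 4 and Z = 2 is ⁴₂He — an alpha particle.

alpha particle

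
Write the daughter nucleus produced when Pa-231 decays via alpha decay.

Ac-227

Alpha decay: mass number changes by -4, atomic number by -2.
A: 231 − 4 = 227; Z: 91 − 2 = 89.
Z = 89 is actinium, so the daughter is Ac-227.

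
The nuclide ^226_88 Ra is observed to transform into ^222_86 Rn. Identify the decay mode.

alpha decay

ΔA = 222 − 226 = -4; ΔZ = 86 − 88 = -2.
A drops by 4 and Z drops by 2 — the signature of alpha emission.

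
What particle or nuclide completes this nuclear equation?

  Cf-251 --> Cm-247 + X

alpha particle

Conserve mass number: 251 = 247 + A, so A = 4.
Conserve atomic number: 98 = 96 + Z, so Z = 2.
A = 4 and Z = 2 is He-4 — an alpha particle.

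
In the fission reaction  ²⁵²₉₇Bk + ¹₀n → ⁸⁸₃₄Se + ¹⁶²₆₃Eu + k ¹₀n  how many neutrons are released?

Conserve mass number: 253 = 88 + 162 + k, so k = 253 − 250 = 3.
Check atomic number: 97 = 34 + 63 + 0 = 97. ✓

3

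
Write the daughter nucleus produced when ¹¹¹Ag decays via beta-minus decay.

Beta-minus decay: mass number changes by +0, atomic number by +1.
A: 111 = 111; Z: 47 + 1 = 48.
Z = 48 is cadmium, so the daughter is ¹¹¹Cd.

Cd-111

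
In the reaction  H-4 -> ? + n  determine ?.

H-3

Conserve mass number: 4 = A + 1, so A = 3.
Conserve atomic number: 1 = Z + 0, so Z = 1.
A = 3 and Z = 1 is H-3 — a triton.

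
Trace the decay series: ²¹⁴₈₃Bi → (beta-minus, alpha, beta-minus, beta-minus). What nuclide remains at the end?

Po-210

Start: (A, Z) = (214, 83).
After β⁻: (214, 84).
After α: (210, 82).
After β⁻: (210, 83).
After β⁻: (210, 84).
Z = 84 is polonium.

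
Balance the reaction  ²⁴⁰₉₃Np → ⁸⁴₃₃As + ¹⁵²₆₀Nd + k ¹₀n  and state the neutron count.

Conserve mass number: 240 = 84 + 152 + k, so k = 240 − 236 = 4.
Check atomic number: 93 = 33 + 60 + 0 = 93. ✓

4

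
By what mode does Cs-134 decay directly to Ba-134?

beta-minus decay

ΔA = 134 − 134 = 0; ΔZ = 56 − 55 = +1.
A is unchanged and Z rises by 1 — a neutron has become a proton (β⁻ decay).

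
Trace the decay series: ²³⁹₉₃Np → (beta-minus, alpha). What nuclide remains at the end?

Start: (A, Z) = (239, 93).
After β⁻: (239, 94).
After α: (235, 92).
Z = 92 is uranium.

U-235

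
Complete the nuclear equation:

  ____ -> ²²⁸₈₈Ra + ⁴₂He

Conserve mass number: A = 228 + 4, so A = 232.
Conserve atomic number: Z = 88 + 2, so Z = 90.
Z = 90 is thorium, so the species is ²³²₉₀Th.

Th-232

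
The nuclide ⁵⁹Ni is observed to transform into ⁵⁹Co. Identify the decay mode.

beta-plus decay or electron capture

ΔA = 59 − 59 = 0; ΔZ = 27 − 28 = -1.
A is unchanged and Z drops by 1 — a proton has become a neutron (β⁺ emission or electron capture).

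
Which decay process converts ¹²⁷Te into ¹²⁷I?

beta-minus decay

ΔA = 127 − 127 = 0; ΔZ = 53 − 52 = +1.
A is unchanged and Z rises by 1 — a neutron has become a proton (β⁻ decay).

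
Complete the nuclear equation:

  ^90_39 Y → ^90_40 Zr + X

Conserve mass number: 90 = 90 + A, so A = 0.
Conserve atomic number: 39 = 40 + Z, so Z = -1.
A = 0 and Z = -1 is ^0_-1 e — a beta-minus particle.

beta-minus particle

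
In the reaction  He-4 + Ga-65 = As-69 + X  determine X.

Conserve mass number: 4 + 65 = 69 + A, so A = 0.
Conserve atomic number: 2 + 31 = 33 + Z, so Z = 0.
A = 0 and Z = 0 is γ — a gamma ray.

gamma ray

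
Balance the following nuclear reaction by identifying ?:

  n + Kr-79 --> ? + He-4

Conserve mass number: 1 + 79 = A + 4, so A = 76.
Conserve atomic number: 0 + 36 = Z + 2, so Z = 34.
Z = 34 is selenium, so the species is Se-76.

Se-76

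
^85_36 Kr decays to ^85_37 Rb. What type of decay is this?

beta-minus decay

ΔA = 85 − 85 = 0; ΔZ = 37 − 36 = +1.
A is unchanged and Z rises by 1 — a neutron has become a proton (β⁻ decay).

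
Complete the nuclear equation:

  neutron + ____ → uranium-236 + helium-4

Pu-239

Conserve mass number: 1 + A = 236 + 4, so A = 239.
Conserve atomic number: 0 + Z = 92 + 2, so Z = 94.
Z = 94 is plutonium, so the species is plutonium-239.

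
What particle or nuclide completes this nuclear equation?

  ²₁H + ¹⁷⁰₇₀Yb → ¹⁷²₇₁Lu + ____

gamma ray

Conserve mass number: 2 + 170 = 172 + A, so A = 0.
Conserve atomic number: 1 + 70 = 71 + Z, so Z = 0.
A = 0 and Z = 0 is ⁰₀γ — a gamma ray.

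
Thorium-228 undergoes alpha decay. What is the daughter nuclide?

Ra-224

Alpha decay: mass number changes by -4, atomic number by -2.
A: 228 − 4 = 224; Z: 90 − 2 = 88.
Z = 88 is radium, so the daughter is radium-224.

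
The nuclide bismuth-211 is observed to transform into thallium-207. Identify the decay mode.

ΔA = 207 − 211 = -4; ΔZ = 81 − 83 = -2.
A drops by 4 and Z drops by 2 — the signature of alpha emission.

alpha decay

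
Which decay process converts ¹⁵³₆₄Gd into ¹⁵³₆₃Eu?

beta-plus decay or electron capture

ΔA = 153 − 153 = 0; ΔZ = 63 − 64 = -1.
A is unchanged and Z drops by 1 — a proton has become a neutron (β⁺ emission or electron capture).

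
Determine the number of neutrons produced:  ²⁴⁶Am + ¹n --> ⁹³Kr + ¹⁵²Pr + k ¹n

2

Conserve mass number: 247 = 93 + 152 + k, so k = 247 − 245 = 2.
Check atomic number: 95 = 36 + 59 + 0 = 95. ✓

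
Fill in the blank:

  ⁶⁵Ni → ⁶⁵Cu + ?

beta-minus particle

Conserve mass number: 65 = 65 + A, so A = 0.
Conserve atomic number: 28 = 29 + Z, so Z = -1.
A = 0 and Z = -1 is e⁻ — a beta-minus particle.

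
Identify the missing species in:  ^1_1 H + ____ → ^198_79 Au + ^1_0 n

Pt-198

Conserve mass number: 1 + A = 198 + 1, so A = 198.
Conserve atomic number: 1 + Z = 79 + 0, so Z = 78.
Z = 78 is platinum, so the species is ^198_78 Pt.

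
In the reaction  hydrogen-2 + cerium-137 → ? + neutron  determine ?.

Pr-138

Conserve mass number: 2 + 137 = A + 1, so A = 138.
Conserve atomic number: 1 + 58 = Z + 0, so Z = 59.
Z = 59 is praseodymium, so the species is praseodymium-138.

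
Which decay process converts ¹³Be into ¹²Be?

neutron emission

ΔA = 12 − 13 = -1; ΔZ = 4 − 4 = +0.
A drops by 1 with Z unchanged — a neutron was emitted.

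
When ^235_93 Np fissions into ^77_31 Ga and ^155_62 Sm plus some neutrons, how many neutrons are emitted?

3

Conserve mass number: 235 = 77 + 155 + k, so k = 235 − 232 = 3.
Check atomic number: 93 = 31 + 62 + 0 = 93. ✓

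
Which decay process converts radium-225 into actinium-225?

beta-minus decay

ΔA = 225 − 225 = 0; ΔZ = 89 − 88 = +1.
A is unchanged and Z rises by 1 — a neutron has become a proton (β⁻ decay).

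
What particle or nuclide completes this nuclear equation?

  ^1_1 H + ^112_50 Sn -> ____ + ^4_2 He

In-109

Conserve mass number: 1 + 112 = A + 4, so A = 109.
Conserve atomic number: 1 + 50 = Z + 2, so Z = 49.
Z = 49 is indium, so the species is ^109_49 In.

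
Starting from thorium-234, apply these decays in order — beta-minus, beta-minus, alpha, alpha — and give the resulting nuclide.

Start: (A, Z) = (234, 90).
After β⁻: (234, 91).
After β⁻: (234, 92).
After α: (230, 90).
After α: (226, 88).
Z = 88 is radium.

Ra-226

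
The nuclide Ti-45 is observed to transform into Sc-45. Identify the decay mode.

beta-plus decay or electron capture

ΔA = 45 − 45 = 0; ΔZ = 21 − 22 = -1.
A is unchanged and Z drops by 1 — a proton has become a neutron (β⁺ emission or electron capture).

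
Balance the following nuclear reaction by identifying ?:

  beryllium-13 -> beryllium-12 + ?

Conserve mass number: 13 = 12 + A, so A = 1.
Conserve atomic number: 4 = 4 + Z, so Z = 0.
A = 1 and Z = 0 is neutron — a neutron.

neutron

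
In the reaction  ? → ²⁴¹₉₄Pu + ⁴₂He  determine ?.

Cm-245

Conserve mass number: A = 241 + 4, so A = 245.
Conserve atomic number: Z = 94 + 2, so Z = 96.
Z = 96 is curium, so the species is ²⁴⁵₉₆Cm.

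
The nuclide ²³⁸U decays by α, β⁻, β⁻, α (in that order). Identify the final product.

Start: (A, Z) = (238, 92).
After α: (234, 90).
After β⁻: (234, 91).
After β⁻: (234, 92).
After α: (230, 90).
Z = 90 is thorium.

Th-230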